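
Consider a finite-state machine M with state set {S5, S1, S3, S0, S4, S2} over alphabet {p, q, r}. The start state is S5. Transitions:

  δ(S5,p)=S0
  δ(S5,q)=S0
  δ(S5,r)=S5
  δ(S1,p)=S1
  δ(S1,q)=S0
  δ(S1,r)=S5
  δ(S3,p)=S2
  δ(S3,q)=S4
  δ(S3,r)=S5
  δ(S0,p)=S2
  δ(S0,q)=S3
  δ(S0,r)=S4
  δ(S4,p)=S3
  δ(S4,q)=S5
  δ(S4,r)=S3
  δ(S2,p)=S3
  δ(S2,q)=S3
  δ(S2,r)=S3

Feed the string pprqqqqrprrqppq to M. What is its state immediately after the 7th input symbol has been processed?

start at S5
read 'p': S5 → S0
read 'p': S0 → S2
read 'r': S2 → S3
read 'q': S3 → S4
read 'q': S4 → S5
read 'q': S5 → S0
read 'q': S0 → S3
After 7 symbols: S3.

S3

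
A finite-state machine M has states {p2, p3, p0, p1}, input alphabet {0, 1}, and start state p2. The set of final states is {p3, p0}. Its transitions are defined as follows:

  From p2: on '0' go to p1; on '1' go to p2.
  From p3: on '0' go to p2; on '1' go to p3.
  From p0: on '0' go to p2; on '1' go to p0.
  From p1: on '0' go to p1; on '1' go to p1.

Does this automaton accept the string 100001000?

No

p2 → p2 → p1 → p1 → p1 → p1 → p1 → p1 → p1 → p1
End state p1 is not accepting.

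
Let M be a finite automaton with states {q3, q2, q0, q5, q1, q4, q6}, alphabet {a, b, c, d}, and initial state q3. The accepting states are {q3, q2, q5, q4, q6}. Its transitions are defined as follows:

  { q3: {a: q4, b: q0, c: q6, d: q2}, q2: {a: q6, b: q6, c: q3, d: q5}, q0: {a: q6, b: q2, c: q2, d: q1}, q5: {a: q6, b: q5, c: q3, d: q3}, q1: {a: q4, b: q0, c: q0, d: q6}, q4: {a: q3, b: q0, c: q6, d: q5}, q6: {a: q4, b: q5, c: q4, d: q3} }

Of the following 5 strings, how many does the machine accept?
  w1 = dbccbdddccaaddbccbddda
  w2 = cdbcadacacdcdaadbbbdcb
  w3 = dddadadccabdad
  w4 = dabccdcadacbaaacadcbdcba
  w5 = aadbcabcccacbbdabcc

w1: Trace: q3 -d-> q2 -b-> q6 -c-> q4 -c-> q6 -b-> q5 -d-> q3 -d-> q2 -d-> q5 -c-> q3 -c-> q6 -a-> q4 -a-> q3 -d-> q2 -d-> q5 -b-> q5 -c-> q3 -c-> q6 -b-> q5 -d-> q3 -d-> q2 -d-> q5 -a-> q6  → end q6, accepted
w2: Trace: q3 -c-> q6 -d-> q3 -b-> q0 -c-> q2 -a-> q6 -d-> q3 -a-> q4 -c-> q6 -a-> q4 -c-> q6 -d-> q3 -c-> q6 -d-> q3 -a-> q4 -a-> q3 -d-> q2 -b-> q6 -b-> q5 -b-> q5 -d-> q3 -c-> q6 -b-> q5  → end q5, accepted
w3: Trace: q3 -d-> q2 -d-> q5 -d-> q3 -a-> q4 -d-> q5 -a-> q6 -d-> q3 -c-> q6 -c-> q4 -a-> q3 -b-> q0 -d-> q1 -a-> q4 -d-> q5  → end q5, accepted
w4: Trace: q3 -d-> q2 -a-> q6 -b-> q5 -c-> q3 -c-> q6 -d-> q3 -c-> q6 -a-> q4 -d-> q5 -a-> q6 -c-> q4 -b-> q0 -a-> q6 -a-> q4 -a-> q3 -c-> q6 -a-> q4 -d-> q5 -c-> q3 -b-> q0 -d-> q1 -c-> q0 -b-> q2 -a-> q6  → end q6, accepted
w5: Trace: q3 -a-> q4 -a-> q3 -d-> q2 -b-> q6 -c-> q4 -a-> q3 -b-> q0 -c-> q2 -c-> q3 -c-> q6 -a-> q4 -c-> q6 -b-> q5 -b-> q5 -d-> q3 -a-> q4 -b-> q0 -c-> q2 -c-> q3  → end q3, accepted

5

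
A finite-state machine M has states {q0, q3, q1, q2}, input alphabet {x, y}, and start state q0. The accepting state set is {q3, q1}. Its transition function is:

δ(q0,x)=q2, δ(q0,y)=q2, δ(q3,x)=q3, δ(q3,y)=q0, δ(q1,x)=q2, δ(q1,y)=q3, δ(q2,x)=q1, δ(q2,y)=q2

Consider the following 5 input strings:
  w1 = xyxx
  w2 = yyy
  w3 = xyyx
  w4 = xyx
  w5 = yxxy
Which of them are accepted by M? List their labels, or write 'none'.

w1: Trace: q0 -x-> q2 -y-> q2 -x-> q1 -x-> q2  → end q2, rejected
w2: Trace: q0 -y-> q2 -y-> q2 -y-> q2  → end q2, rejected
w3: Trace: q0 -x-> q2 -y-> q2 -y-> q2 -x-> q1  → end q1, accepted
w4: Trace: q0 -x-> q2 -y-> q2 -x-> q1  → end q1, accepted
w5: Trace: q0 -y-> q2 -x-> q1 -x-> q2 -y-> q2  → end q2, rejected

w3, w4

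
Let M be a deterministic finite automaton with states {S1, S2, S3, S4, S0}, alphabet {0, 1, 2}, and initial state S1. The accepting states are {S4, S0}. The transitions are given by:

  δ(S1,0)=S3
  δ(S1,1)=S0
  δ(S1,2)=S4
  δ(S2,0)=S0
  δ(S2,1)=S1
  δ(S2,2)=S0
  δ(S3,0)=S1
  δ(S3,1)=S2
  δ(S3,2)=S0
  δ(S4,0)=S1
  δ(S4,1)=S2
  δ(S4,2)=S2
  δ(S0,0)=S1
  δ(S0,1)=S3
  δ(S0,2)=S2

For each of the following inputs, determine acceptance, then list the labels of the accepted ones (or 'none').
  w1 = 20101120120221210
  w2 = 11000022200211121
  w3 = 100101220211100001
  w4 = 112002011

w1: S1 → S4 → S1 → S0 → S1 → S0 → S3 → S0 → S1 → S0 → S2 → S0 → S2 → S0 → S3 → S0 → S3 → S1  → end S1, rejected
w2: S1 → S0 → S3 → S1 → S3 → S1 → S3 → S0 → S2 → S0 → S1 → S3 → S0 → S3 → S2 → S1 → S4 → S2  → end S2, rejected
w3: S1 → S0 → S1 → S3 → S2 → S0 → S3 → S0 → S2 → S0 → S2 → S1 → S0 → S3 → S1 → S3 → S1 → S3 → S2  → end S2, rejected
w4: S1 → S0 → S3 → S0 → S1 → S3 → S0 → S1 → S0 → S3  → end S3, rejected

none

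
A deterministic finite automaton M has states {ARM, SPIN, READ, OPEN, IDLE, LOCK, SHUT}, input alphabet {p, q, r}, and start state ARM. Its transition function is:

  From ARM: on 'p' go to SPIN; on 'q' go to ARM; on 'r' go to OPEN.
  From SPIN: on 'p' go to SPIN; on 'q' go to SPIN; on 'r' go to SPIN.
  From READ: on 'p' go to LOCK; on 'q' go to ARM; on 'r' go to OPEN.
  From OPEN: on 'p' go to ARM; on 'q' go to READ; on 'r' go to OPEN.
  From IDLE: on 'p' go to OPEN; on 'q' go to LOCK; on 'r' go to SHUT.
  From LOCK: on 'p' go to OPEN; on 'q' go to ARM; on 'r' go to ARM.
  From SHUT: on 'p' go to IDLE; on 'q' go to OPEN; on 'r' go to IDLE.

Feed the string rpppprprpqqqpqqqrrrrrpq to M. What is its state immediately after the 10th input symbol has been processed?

ARM → OPEN → ARM → SPIN → SPIN → SPIN → SPIN → SPIN → SPIN → SPIN → SPIN
After 10 symbols: SPIN.

SPIN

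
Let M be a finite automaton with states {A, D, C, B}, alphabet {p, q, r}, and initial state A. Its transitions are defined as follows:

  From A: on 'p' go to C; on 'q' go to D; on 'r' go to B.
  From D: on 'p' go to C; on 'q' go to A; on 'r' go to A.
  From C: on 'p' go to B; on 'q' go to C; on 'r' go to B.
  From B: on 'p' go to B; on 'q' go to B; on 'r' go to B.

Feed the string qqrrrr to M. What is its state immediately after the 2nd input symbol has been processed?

Trace: A -q-> D -q-> A
After 2 symbols: A.

A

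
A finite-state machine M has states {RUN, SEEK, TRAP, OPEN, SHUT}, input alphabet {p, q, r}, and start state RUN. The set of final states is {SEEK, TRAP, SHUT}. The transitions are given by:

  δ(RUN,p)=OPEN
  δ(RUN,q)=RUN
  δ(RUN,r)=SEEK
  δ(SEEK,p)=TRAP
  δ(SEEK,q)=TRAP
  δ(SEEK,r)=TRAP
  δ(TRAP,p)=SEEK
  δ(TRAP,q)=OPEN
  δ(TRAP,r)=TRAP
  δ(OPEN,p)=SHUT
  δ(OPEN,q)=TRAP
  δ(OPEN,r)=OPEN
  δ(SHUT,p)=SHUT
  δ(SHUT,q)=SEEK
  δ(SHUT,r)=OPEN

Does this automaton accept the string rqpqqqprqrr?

Trace: RUN -r-> SEEK -q-> TRAP -p-> SEEK -q-> TRAP -q-> OPEN -q-> TRAP -p-> SEEK -r-> TRAP -q-> OPEN -r-> OPEN -r-> OPEN
End state OPEN is not accepting.

No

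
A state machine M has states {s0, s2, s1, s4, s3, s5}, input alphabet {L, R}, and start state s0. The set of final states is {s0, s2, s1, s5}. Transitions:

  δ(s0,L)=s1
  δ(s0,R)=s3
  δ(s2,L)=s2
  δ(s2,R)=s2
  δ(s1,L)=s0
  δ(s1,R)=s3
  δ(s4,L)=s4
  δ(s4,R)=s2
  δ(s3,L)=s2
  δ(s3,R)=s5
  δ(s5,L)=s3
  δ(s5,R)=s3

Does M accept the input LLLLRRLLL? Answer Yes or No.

Yes

start at s0
read 'L': s0 → s1
read 'L': s1 → s0
read 'L': s0 → s1
read 'L': s1 → s0
read 'R': s0 → s3
read 'R': s3 → s5
read 'L': s5 → s3
read 'L': s3 → s2
read 'L': s2 → s2
End state s2 is accepting.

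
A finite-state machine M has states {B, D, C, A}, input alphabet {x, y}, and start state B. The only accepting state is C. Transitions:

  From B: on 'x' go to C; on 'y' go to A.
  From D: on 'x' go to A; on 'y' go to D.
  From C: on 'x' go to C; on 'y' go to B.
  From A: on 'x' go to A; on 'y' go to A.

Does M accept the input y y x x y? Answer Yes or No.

Trace: B -y-> A -y-> A -x-> A -x-> A -y-> A
End state A is not accepting.

No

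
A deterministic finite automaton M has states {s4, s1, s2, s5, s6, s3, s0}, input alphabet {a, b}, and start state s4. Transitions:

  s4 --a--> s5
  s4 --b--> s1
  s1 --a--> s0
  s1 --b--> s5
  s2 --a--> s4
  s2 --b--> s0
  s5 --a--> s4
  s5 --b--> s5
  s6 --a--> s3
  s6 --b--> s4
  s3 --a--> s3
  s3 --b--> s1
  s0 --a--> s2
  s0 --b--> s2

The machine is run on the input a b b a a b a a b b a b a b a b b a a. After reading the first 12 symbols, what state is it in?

start at s4
read 'a': s4 → s5
read 'b': s5 → s5
read 'b': s5 → s5
read 'a': s5 → s4
read 'a': s4 → s5
read 'b': s5 → s5
read 'a': s5 → s4
read 'a': s4 → s5
read 'b': s5 → s5
read 'b': s5 → s5
read 'a': s5 → s4
read 'b': s4 → s1
After 12 symbols: s1.

s1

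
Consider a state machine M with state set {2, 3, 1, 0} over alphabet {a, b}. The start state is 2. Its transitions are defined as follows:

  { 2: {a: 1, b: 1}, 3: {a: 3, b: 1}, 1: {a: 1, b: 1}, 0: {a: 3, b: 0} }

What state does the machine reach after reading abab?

1

Trace: 2 -a-> 1 -b-> 1 -a-> 1 -b-> 1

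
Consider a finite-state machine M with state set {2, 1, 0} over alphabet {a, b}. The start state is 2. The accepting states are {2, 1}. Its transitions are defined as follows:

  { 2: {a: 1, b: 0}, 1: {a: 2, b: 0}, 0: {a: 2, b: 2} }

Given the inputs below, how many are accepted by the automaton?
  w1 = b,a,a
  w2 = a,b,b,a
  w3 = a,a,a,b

w1: Trace: 2 -b-> 0 -a-> 2 -a-> 1  → end 1, accepted
w2: Trace: 2 -a-> 1 -b-> 0 -b-> 2 -a-> 1  → end 1, accepted
w3: Trace: 2 -a-> 1 -a-> 2 -a-> 1 -b-> 0  → end 0, rejected

2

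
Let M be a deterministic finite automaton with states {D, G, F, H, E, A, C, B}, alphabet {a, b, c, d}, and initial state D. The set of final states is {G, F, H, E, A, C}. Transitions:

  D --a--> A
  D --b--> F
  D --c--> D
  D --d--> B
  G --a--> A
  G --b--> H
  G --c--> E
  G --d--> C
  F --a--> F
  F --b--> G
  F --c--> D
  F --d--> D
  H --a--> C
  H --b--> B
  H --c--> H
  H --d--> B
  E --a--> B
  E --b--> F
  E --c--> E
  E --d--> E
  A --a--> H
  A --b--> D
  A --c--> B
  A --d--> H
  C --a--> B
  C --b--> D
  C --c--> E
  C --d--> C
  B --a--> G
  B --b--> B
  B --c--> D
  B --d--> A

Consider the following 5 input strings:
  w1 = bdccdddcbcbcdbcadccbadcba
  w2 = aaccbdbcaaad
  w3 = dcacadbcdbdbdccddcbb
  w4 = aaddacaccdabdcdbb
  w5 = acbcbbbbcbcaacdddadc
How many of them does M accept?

4

w1:
  start at D
  read 'b': D → F
  read 'd': F → D
  read 'c': D → D
  read 'c': D → D
  read 'd': D → B
  read 'd': B → A
  read 'd': A → H
  read 'c': H → H
  read 'b': H → B
  read 'c': B → D
  read 'b': D → F
  read 'c': F → D
  read 'd': D → B
  read 'b': B → B
  read 'c': B → D
  read 'a': D → A
  read 'd': A → H
  read 'c': H → H
  read 'c': H → H
  read 'b': H → B
  read 'a': B → G
  read 'd': G → C
  read 'c': C → E
  read 'b': E → F
  read 'a': F → F
  end F, accepted
w2:
  start at D
  read 'a': D → A
  read 'a': A → H
  read 'c': H → H
  read 'c': H → H
  read 'b': H → B
  read 'd': B → A
  read 'b': A → D
  read 'c': D → D
  read 'a': D → A
  read 'a': A → H
  read 'a': H → C
  read 'd': C → C
  end C, accepted
w3:
  start at D
  read 'd': D → B
  read 'c': B → D
  read 'a': D → A
  read 'c': A → B
  read 'a': B → G
  read 'd': G → C
  read 'b': C → D
  read 'c': D → D
  read 'd': D → B
  read 'b': B → B
  read 'd': B → A
  read 'b': A → D
  read 'd': D → B
  read 'c': B → D
  read 'c': D → D
  read 'd': D → B
  read 'd': B → A
  read 'c': A → B
  read 'b': B → B
  read 'b': B → B
  end B, rejected
w4:
  start at D
  read 'a': D → A
  read 'a': A → H
  read 'd': H → B
  read 'd': B → A
  read 'a': A → H
  read 'c': H → H
  read 'a': H → C
  read 'c': C → E
  read 'c': E → E
  read 'd': E → E
  read 'a': E → B
  read 'b': B → B
  read 'd': B → A
  read 'c': A → B
  read 'd': B → A
  read 'b': A → D
  read 'b': D → F
  end F, accepted
w5:
  start at D
  read 'a': D → A
  read 'c': A → B
  read 'b': B → B
  read 'c': B → D
  read 'b': D → F
  read 'b': F → G
  read 'b': G → H
  read 'b': H → B
  read 'c': B → D
  read 'b': D → F
  read 'c': F → D
  read 'a': D → A
  read 'a': A → H
  read 'c': H → H
  read 'd': H → B
  read 'd': B → A
  read 'd': A → H
  read 'a': H → C
  read 'd': C → C
  read 'c': C → E
  end E, accepted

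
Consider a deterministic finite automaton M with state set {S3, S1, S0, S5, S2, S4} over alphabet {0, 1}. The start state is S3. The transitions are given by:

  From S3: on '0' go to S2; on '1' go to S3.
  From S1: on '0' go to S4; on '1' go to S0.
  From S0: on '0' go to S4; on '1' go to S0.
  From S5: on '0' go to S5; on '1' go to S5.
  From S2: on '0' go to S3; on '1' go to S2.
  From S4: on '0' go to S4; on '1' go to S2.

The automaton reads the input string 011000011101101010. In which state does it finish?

S2

start at S3
read '0': S3 → S2
read '1': S2 → S2
read '1': S2 → S2
read '0': S2 → S3
read '0': S3 → S2
read '0': S2 → S3
read '0': S3 → S2
read '1': S2 → S2
read '1': S2 → S2
read '1': S2 → S2
read '0': S2 → S3
read '1': S3 → S3
read '1': S3 → S3
read '0': S3 → S2
read '1': S2 → S2
read '0': S2 → S3
read '1': S3 → S3
read '0': S3 → S2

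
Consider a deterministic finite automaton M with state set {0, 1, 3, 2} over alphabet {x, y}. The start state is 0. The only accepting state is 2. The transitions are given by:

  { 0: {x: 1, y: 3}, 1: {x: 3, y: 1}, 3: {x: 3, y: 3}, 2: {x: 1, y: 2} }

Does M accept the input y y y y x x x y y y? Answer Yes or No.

No

Trace: 0 -y-> 3 -y-> 3 -y-> 3 -y-> 3 -x-> 3 -x-> 3 -x-> 3 -y-> 3 -y-> 3 -y-> 3
End state 3 is not accepting.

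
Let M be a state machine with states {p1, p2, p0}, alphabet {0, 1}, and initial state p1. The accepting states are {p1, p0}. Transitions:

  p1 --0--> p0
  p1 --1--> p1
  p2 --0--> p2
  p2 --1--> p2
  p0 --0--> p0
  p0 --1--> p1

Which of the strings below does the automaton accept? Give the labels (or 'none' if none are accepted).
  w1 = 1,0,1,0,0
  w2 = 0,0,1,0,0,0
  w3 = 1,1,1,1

w1: Trace: p1 -1-> p1 -0-> p0 -1-> p1 -0-> p0 -0-> p0  → end p0, accepted
w2: Trace: p1 -0-> p0 -0-> p0 -1-> p1 -0-> p0 -0-> p0 -0-> p0  → end p0, accepted
w3: Trace: p1 -1-> p1 -1-> p1 -1-> p1 -1-> p1  → end p1, accepted

w1, w2, w3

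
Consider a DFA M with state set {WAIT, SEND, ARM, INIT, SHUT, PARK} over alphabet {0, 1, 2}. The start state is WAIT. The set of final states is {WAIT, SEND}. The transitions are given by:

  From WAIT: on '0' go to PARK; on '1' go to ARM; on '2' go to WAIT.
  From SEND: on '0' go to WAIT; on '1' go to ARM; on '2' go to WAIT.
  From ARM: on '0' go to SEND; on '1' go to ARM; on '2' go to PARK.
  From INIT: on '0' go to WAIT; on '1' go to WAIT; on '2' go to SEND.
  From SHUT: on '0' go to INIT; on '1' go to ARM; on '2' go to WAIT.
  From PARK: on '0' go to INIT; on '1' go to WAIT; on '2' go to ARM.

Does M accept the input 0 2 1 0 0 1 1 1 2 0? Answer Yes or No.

Trace: WAIT -0-> PARK -2-> ARM -1-> ARM -0-> SEND -0-> WAIT -1-> ARM -1-> ARM -1-> ARM -2-> PARK -0-> INIT
End state INIT is not accepting.

No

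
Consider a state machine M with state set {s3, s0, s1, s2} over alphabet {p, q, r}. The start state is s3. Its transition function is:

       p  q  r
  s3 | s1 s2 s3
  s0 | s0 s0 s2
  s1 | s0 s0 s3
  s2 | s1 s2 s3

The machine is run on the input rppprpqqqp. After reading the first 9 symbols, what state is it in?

s0

Trace: s3 -r-> s3 -p-> s1 -p-> s0 -p-> s0 -r-> s2 -p-> s1 -q-> s0 -q-> s0 -q-> s0
After 9 symbols: s0.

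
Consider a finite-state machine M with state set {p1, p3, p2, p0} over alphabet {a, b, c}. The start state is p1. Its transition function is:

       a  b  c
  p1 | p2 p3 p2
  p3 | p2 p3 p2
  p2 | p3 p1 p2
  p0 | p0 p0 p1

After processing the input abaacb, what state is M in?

Trace: p1 -a-> p2 -b-> p1 -a-> p2 -a-> p3 -c-> p2 -b-> p1

p1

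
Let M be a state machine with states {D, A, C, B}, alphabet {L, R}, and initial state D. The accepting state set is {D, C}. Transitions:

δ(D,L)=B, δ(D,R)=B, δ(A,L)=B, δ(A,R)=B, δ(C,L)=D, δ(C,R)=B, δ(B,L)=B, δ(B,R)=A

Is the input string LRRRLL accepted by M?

No

D → B → A → B → A → B → B
End state B is not accepting.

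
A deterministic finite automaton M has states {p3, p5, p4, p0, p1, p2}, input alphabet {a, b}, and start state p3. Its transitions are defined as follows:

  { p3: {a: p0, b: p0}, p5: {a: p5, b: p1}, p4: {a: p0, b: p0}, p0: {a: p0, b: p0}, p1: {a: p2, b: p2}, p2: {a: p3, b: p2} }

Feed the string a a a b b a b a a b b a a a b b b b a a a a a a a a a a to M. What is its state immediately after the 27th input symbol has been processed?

Trace: p3 -a-> p0 -a-> p0 -a-> p0 -b-> p0 -b-> p0 -a-> p0 -b-> p0 -a-> p0 -a-> p0 -b-> p0 -b-> p0 -a-> p0 -a-> p0 -a-> p0 -b-> p0 -b-> p0 -b-> p0 -b-> p0 -a-> p0 -a-> p0 -a-> p0 -a-> p0 -a-> p0 -a-> p0 -a-> p0 -a-> p0 -a-> p0
After 27 symbols: p0.

p0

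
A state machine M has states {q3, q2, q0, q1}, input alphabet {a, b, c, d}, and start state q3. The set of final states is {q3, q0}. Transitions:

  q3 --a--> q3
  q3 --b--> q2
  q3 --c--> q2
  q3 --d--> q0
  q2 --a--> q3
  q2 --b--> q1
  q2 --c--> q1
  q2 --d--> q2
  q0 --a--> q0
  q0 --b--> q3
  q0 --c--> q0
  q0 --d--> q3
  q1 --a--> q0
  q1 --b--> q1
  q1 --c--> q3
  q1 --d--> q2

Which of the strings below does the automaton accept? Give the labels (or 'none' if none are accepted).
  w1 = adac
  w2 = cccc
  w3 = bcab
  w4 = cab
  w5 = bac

w1: Trace: q3 -a-> q3 -d-> q0 -a-> q0 -c-> q0  → end q0, accepted
w2: Trace: q3 -c-> q2 -c-> q1 -c-> q3 -c-> q2  → end q2, rejected
w3: Trace: q3 -b-> q2 -c-> q1 -a-> q0 -b-> q3  → end q3, accepted
w4: Trace: q3 -c-> q2 -a-> q3 -b-> q2  → end q2, rejected
w5: Trace: q3 -b-> q2 -a-> q3 -c-> q2  → end q2, rejected

w1, w3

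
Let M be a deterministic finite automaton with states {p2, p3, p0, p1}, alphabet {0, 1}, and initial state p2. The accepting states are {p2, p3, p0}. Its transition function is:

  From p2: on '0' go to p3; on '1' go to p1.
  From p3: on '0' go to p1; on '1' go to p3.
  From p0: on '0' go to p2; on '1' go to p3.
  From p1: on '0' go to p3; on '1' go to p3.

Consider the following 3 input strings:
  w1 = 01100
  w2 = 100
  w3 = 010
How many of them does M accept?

w1:
  start at p2
  read '0': p2 → p3
  read '1': p3 → p3
  read '1': p3 → p3
  read '0': p3 → p1
  read '0': p1 → p3
  end p3, accepted
w2:
  start at p2
  read '1': p2 → p1
  read '0': p1 → p3
  read '0': p3 → p1
  end p1, rejected
w3:
  start at p2
  read '0': p2 → p3
  read '1': p3 → p3
  read '0': p3 → p1
  end p1, rejected

1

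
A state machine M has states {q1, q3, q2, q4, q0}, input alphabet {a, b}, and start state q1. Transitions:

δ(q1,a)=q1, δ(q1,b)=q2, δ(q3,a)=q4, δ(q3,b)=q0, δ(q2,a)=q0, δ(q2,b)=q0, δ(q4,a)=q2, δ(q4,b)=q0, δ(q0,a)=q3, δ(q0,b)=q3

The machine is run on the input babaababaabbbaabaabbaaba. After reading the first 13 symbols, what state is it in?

Trace: q1 -b-> q2 -a-> q0 -b-> q3 -a-> q4 -a-> q2 -b-> q0 -a-> q3 -b-> q0 -a-> q3 -a-> q4 -b-> q0 -b-> q3 -b-> q0
After 13 symbols: q0.

q0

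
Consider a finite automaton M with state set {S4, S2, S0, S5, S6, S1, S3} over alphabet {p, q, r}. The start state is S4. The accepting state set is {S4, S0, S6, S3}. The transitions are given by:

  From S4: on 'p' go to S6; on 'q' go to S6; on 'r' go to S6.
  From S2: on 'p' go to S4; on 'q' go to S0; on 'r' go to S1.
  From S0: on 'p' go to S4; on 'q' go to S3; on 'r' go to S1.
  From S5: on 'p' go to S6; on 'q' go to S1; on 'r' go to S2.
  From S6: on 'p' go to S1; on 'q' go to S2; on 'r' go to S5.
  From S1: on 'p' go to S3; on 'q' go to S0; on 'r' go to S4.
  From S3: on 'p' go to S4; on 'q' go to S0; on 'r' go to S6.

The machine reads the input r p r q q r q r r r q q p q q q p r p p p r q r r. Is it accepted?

start at S4
read 'r': S4 → S6
read 'p': S6 → S1
read 'r': S1 → S4
read 'q': S4 → S6
read 'q': S6 → S2
read 'r': S2 → S1
read 'q': S1 → S0
read 'r': S0 → S1
read 'r': S1 → S4
read 'r': S4 → S6
read 'q': S6 → S2
read 'q': S2 → S0
read 'p': S0 → S4
read 'q': S4 → S6
read 'q': S6 → S2
read 'q': S2 → S0
read 'p': S0 → S4
read 'r': S4 → S6
read 'p': S6 → S1
read 'p': S1 → S3
read 'p': S3 → S4
read 'r': S4 → S6
read 'q': S6 → S2
read 'r': S2 → S1
read 'r': S1 → S4
End state S4 is accepting.

Yes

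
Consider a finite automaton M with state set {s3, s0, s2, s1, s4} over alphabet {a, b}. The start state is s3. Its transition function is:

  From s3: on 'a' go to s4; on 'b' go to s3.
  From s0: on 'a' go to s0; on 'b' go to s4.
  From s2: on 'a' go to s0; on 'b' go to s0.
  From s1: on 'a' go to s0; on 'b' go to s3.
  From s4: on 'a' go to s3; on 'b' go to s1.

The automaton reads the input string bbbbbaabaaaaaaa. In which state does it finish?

s4

start at s3
read 'b': s3 → s3
read 'b': s3 → s3
read 'b': s3 → s3
read 'b': s3 → s3
read 'b': s3 → s3
read 'a': s3 → s4
read 'a': s4 → s3
read 'b': s3 → s3
read 'a': s3 → s4
read 'a': s4 → s3
read 'a': s3 → s4
read 'a': s4 → s3
read 'a': s3 → s4
read 'a': s4 → s3
read 'a': s3 → s4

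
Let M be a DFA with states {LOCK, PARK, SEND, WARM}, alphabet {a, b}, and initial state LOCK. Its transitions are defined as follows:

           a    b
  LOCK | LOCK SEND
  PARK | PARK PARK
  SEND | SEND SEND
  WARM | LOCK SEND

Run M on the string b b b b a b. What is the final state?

Trace: LOCK -b-> SEND -b-> SEND -b-> SEND -b-> SEND -a-> SEND -b-> SEND

SEND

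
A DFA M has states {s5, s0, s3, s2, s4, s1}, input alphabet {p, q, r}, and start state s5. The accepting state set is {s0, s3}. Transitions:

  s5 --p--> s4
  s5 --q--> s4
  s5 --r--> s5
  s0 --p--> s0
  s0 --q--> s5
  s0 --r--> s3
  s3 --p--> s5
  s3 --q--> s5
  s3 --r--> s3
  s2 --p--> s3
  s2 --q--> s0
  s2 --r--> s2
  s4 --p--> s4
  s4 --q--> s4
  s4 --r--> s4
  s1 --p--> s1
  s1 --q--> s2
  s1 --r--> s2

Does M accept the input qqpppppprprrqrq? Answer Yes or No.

start at s5
read 'q': s5 → s4
read 'q': s4 → s4
read 'p': s4 → s4
read 'p': s4 → s4
read 'p': s4 → s4
read 'p': s4 → s4
read 'p': s4 → s4
read 'p': s4 → s4
read 'r': s4 → s4
read 'p': s4 → s4
read 'r': s4 → s4
read 'r': s4 → s4
read 'q': s4 → s4
read 'r': s4 → s4
read 'q': s4 → s4
End state s4 is not accepting.

No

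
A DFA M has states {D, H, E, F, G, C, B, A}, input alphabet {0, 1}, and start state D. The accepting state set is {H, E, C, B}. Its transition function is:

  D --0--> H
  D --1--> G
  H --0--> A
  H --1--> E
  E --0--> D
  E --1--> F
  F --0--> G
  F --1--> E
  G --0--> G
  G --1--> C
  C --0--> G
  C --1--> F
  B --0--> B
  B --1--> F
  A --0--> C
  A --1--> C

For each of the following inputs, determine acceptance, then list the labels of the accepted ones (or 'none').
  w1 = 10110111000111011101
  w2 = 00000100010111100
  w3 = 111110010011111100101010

w1

w1: D → G → G → C → F → G → C → F → E → D → H → A → C → F → E → D → G → C → F → G → C  → end C, accepted
w2: D → H → A → C → G → G → C → G → G → G → C → G → C → F → E → F → G → G  → end G, rejected
w3: D → G → C → F → E → F → G → G → C → G → G → C → F → E → F → E → F → G → G → C → G → C → G → C → G  → end G, rejected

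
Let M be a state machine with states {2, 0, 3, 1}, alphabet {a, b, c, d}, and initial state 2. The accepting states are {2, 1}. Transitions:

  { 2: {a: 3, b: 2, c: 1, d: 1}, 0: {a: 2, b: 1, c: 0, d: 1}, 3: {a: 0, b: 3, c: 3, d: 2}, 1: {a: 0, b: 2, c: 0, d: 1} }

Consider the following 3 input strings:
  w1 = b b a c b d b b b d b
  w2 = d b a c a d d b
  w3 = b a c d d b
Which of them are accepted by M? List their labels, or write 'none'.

w1, w2, w3

w1:
  start at 2
  read 'b': 2 → 2
  read 'b': 2 → 2
  read 'a': 2 → 3
  read 'c': 3 → 3
  read 'b': 3 → 3
  read 'd': 3 → 2
  read 'b': 2 → 2
  read 'b': 2 → 2
  read 'b': 2 → 2
  read 'd': 2 → 1
  read 'b': 1 → 2
  end 2, accepted
w2:
  start at 2
  read 'd': 2 → 1
  read 'b': 1 → 2
  read 'a': 2 → 3
  read 'c': 3 → 3
  read 'a': 3 → 0
  read 'd': 0 → 1
  read 'd': 1 → 1
  read 'b': 1 → 2
  end 2, accepted
w3:
  start at 2
  read 'b': 2 → 2
  read 'a': 2 → 3
  read 'c': 3 → 3
  read 'd': 3 → 2
  read 'd': 2 → 1
  read 'b': 1 → 2
  end 2, accepted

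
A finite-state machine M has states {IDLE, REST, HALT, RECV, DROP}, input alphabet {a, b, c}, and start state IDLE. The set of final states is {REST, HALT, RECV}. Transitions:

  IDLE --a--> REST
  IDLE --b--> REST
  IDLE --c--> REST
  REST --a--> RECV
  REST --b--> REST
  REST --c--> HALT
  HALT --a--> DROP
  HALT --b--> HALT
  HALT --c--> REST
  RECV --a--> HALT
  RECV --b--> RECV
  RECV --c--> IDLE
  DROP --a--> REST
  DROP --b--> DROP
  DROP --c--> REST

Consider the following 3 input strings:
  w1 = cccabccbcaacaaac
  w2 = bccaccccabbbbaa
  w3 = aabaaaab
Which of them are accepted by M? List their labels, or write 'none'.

w1:
  start at IDLE
  read 'c': IDLE → REST
  read 'c': REST → HALT
  read 'c': HALT → REST
  read 'a': REST → RECV
  read 'b': RECV → RECV
  read 'c': RECV → IDLE
  read 'c': IDLE → REST
  read 'b': REST → REST
  read 'c': REST → HALT
  read 'a': HALT → DROP
  read 'a': DROP → REST
  read 'c': REST → HALT
  read 'a': HALT → DROP
  read 'a': DROP → REST
  read 'a': REST → RECV
  read 'c': RECV → IDLE
  end IDLE, rejected
w2:
  start at IDLE
  read 'b': IDLE → REST
  read 'c': REST → HALT
  read 'c': HALT → REST
  read 'a': REST → RECV
  read 'c': RECV → IDLE
  read 'c': IDLE → REST
  read 'c': REST → HALT
  read 'c': HALT → REST
  read 'a': REST → RECV
  read 'b': RECV → RECV
  read 'b': RECV → RECV
  read 'b': RECV → RECV
  read 'b': RECV → RECV
  read 'a': RECV → HALT
  read 'a': HALT → DROP
  end DROP, rejected
w3:
  start at IDLE
  read 'a': IDLE → REST
  read 'a': REST → RECV
  read 'b': RECV → RECV
  read 'a': RECV → HALT
  read 'a': HALT → DROP
  read 'a': DROP → REST
  read 'a': REST → RECV
  read 'b': RECV → RECV
  end RECV, accepted

w3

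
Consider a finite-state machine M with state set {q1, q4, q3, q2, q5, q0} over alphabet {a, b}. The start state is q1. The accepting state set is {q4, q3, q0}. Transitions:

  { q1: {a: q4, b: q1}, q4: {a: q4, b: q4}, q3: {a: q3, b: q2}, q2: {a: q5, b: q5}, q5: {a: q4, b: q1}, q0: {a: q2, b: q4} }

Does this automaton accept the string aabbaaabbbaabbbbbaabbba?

Yes

start at q1
read 'a': q1 → q4
read 'a': q4 → q4
read 'b': q4 → q4
read 'b': q4 → q4
read 'a': q4 → q4
read 'a': q4 → q4
read 'a': q4 → q4
read 'b': q4 → q4
read 'b': q4 → q4
read 'b': q4 → q4
read 'a': q4 → q4
read 'a': q4 → q4
read 'b': q4 → q4
read 'b': q4 → q4
read 'b': q4 → q4
read 'b': q4 → q4
read 'b': q4 → q4
read 'a': q4 → q4
read 'a': q4 → q4
read 'b': q4 → q4
read 'b': q4 → q4
read 'b': q4 → q4
read 'a': q4 → q4
End state q4 is accepting.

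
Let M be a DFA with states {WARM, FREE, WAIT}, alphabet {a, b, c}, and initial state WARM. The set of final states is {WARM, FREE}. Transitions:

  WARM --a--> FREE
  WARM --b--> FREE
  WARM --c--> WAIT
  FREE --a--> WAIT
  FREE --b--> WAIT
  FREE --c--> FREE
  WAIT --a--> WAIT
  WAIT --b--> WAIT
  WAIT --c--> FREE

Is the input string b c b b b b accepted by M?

No

Trace: WARM -b-> FREE -c-> FREE -b-> WAIT -b-> WAIT -b-> WAIT -b-> WAIT
End state WAIT is not accepting.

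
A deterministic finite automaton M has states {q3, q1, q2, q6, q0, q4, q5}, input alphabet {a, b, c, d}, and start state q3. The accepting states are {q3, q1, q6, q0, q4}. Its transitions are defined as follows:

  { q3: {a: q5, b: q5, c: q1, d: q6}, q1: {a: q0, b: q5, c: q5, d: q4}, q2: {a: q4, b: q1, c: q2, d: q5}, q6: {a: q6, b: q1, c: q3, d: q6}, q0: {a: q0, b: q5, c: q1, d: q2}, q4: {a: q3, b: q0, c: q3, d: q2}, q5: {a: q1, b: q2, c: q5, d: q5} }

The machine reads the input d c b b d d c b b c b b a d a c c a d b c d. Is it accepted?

start at q3
read 'd': q3 → q6
read 'c': q6 → q3
read 'b': q3 → q5
read 'b': q5 → q2
read 'd': q2 → q5
read 'd': q5 → q5
read 'c': q5 → q5
read 'b': q5 → q2
read 'b': q2 → q1
read 'c': q1 → q5
read 'b': q5 → q2
read 'b': q2 → q1
read 'a': q1 → q0
read 'd': q0 → q2
read 'a': q2 → q4
read 'c': q4 → q3
read 'c': q3 → q1
read 'a': q1 → q0
read 'd': q0 → q2
read 'b': q2 → q1
read 'c': q1 → q5
read 'd': q5 → q5
End state q5 is not accepting.

No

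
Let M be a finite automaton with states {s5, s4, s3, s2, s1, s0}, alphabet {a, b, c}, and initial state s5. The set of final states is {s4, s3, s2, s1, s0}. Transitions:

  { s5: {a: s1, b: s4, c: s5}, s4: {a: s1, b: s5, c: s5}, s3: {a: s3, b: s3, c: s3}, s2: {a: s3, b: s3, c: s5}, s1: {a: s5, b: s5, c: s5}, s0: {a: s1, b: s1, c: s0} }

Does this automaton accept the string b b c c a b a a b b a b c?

Trace: s5 -b-> s4 -b-> s5 -c-> s5 -c-> s5 -a-> s1 -b-> s5 -a-> s1 -a-> s5 -b-> s4 -b-> s5 -a-> s1 -b-> s5 -c-> s5
End state s5 is not accepting.

No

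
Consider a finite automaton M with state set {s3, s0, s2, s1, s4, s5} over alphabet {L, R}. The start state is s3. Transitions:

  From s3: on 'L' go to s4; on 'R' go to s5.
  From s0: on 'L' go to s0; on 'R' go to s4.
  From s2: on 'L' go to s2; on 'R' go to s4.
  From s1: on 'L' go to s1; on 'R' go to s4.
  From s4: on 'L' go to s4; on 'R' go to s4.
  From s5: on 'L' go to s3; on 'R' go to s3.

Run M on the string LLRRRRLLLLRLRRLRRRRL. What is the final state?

s4

Trace: s3 -L-> s4 -L-> s4 -R-> s4 -R-> s4 -R-> s4 -R-> s4 -L-> s4 -L-> s4 -L-> s4 -L-> s4 -R-> s4 -L-> s4 -R-> s4 -R-> s4 -L-> s4 -R-> s4 -R-> s4 -R-> s4 -R-> s4 -L-> s4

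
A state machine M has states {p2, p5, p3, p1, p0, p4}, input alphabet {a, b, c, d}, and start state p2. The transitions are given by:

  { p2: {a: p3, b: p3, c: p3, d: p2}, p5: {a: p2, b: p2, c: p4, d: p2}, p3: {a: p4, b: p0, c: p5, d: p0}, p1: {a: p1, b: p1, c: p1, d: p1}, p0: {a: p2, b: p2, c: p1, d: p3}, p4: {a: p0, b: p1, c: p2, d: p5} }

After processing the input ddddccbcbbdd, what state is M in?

p2

start at p2
read 'd': p2 → p2
read 'd': p2 → p2
read 'd': p2 → p2
read 'd': p2 → p2
read 'c': p2 → p3
read 'c': p3 → p5
read 'b': p5 → p2
read 'c': p2 → p3
read 'b': p3 → p0
read 'b': p0 → p2
read 'd': p2 → p2
read 'd': p2 → p2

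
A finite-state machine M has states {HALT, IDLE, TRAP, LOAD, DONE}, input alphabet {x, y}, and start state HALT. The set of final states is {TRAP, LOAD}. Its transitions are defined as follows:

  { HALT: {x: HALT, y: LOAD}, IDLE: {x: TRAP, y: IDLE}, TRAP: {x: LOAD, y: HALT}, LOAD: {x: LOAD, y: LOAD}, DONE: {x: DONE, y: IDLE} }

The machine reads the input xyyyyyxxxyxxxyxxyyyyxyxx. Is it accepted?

Yes

Trace: HALT -x-> HALT -y-> LOAD -y-> LOAD -y-> LOAD -y-> LOAD -y-> LOAD -x-> LOAD -x-> LOAD -x-> LOAD -y-> LOAD -x-> LOAD -x-> LOAD -x-> LOAD -y-> LOAD -x-> LOAD -x-> LOAD -y-> LOAD -y-> LOAD -y-> LOAD -y-> LOAD -x-> LOAD -y-> LOAD -x-> LOAD -x-> LOAD
End state LOAD is accepting.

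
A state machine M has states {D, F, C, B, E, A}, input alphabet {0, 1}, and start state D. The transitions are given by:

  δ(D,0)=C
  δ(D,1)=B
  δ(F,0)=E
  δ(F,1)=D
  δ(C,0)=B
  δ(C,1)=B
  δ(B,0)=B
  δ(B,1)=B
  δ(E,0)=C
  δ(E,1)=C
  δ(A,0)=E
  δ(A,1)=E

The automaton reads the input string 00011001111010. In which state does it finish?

B

D → C → B → B → B → B → B → B → B → B → B → B → B → B → B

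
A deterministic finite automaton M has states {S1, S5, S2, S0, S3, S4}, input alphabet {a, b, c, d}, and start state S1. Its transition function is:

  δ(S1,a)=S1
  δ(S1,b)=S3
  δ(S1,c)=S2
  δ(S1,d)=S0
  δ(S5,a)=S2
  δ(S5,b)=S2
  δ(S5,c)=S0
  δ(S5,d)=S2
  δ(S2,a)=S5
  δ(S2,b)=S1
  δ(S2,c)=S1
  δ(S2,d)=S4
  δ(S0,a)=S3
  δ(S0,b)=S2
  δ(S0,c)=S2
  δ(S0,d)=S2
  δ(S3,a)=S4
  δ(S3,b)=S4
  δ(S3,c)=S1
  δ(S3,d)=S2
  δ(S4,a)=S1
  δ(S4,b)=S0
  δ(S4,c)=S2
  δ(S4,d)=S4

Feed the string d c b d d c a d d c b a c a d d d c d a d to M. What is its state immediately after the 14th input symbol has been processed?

start at S1
read 'd': S1 → S0
read 'c': S0 → S2
read 'b': S2 → S1
read 'd': S1 → S0
read 'd': S0 → S2
read 'c': S2 → S1
read 'a': S1 → S1
read 'd': S1 → S0
read 'd': S0 → S2
read 'c': S2 → S1
read 'b': S1 → S3
read 'a': S3 → S4
read 'c': S4 → S2
read 'a': S2 → S5
After 14 symbols: S5.

S5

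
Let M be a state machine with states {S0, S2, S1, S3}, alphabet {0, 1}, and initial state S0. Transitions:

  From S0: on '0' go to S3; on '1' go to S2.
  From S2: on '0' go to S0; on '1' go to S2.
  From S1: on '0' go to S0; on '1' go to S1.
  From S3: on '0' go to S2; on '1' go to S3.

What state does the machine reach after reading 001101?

Trace: S0 -0-> S3 -0-> S2 -1-> S2 -1-> S2 -0-> S0 -1-> S2

S2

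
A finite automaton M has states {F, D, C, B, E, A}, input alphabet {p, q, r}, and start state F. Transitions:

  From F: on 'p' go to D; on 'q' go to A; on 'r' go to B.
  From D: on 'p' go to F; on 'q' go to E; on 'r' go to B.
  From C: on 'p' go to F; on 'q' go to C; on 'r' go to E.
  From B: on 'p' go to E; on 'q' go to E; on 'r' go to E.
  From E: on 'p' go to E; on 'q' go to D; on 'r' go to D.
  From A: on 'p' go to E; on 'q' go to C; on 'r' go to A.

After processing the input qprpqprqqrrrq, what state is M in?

F → A → E → D → F → A → E → D → E → D → B → E → D → E

E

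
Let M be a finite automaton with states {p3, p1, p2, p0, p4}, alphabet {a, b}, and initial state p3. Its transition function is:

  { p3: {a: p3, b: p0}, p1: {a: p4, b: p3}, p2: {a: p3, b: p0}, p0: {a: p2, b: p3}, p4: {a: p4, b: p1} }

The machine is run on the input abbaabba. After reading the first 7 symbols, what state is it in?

p3

p3 → p3 → p0 → p3 → p3 → p3 → p0 → p3
After 7 symbols: p3.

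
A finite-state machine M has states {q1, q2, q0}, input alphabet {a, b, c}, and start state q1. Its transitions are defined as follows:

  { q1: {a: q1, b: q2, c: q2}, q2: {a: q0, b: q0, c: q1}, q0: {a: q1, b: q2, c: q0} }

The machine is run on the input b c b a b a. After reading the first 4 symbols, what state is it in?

q0

Trace: q1 -b-> q2 -c-> q1 -b-> q2 -a-> q0
After 4 symbols: q0.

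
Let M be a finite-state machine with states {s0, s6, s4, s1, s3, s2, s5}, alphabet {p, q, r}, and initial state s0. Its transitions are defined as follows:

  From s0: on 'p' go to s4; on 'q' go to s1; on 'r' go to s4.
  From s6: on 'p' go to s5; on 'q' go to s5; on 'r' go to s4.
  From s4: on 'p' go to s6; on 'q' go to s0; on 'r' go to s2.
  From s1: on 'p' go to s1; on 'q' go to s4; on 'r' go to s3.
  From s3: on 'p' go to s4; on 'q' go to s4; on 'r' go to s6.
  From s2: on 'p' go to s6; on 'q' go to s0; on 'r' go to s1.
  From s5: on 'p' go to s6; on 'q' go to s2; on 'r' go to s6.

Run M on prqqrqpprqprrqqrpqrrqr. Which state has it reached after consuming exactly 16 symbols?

start at s0
read 'p': s0 → s4
read 'r': s4 → s2
read 'q': s2 → s0
read 'q': s0 → s1
read 'r': s1 → s3
read 'q': s3 → s4
read 'p': s4 → s6
read 'p': s6 → s5
read 'r': s5 → s6
read 'q': s6 → s5
read 'p': s5 → s6
read 'r': s6 → s4
read 'r': s4 → s2
read 'q': s2 → s0
read 'q': s0 → s1
read 'r': s1 → s3
After 16 symbols: s3.

s3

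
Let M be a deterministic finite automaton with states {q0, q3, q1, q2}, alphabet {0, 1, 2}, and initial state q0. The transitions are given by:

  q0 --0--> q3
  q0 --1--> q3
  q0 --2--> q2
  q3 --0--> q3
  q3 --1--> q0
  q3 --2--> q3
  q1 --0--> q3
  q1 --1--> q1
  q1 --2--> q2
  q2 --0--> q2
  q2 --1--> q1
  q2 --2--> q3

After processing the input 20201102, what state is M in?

Trace: q0 -2-> q2 -0-> q2 -2-> q3 -0-> q3 -1-> q0 -1-> q3 -0-> q3 -2-> q3

q3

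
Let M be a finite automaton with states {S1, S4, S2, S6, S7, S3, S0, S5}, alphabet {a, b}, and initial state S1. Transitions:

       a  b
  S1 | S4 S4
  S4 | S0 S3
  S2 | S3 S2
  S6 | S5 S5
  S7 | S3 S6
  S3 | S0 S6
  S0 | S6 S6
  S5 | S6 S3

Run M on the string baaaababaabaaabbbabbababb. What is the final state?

Trace: S1 -b-> S4 -a-> S0 -a-> S6 -a-> S5 -a-> S6 -b-> S5 -a-> S6 -b-> S5 -a-> S6 -a-> S5 -b-> S3 -a-> S0 -a-> S6 -a-> S5 -b-> S3 -b-> S6 -b-> S5 -a-> S6 -b-> S5 -b-> S3 -a-> S0 -b-> S6 -a-> S5 -b-> S3 -b-> S6

S6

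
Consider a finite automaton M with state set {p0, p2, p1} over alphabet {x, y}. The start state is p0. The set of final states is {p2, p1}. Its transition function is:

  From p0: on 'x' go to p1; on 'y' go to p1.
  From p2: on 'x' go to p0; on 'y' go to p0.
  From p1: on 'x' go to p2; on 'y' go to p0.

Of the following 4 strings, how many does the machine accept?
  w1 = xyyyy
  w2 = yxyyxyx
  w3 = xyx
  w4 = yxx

3

w1: Trace: p0 -x-> p1 -y-> p0 -y-> p1 -y-> p0 -y-> p1  → end p1, accepted
w2: Trace: p0 -y-> p1 -x-> p2 -y-> p0 -y-> p1 -x-> p2 -y-> p0 -x-> p1  → end p1, accepted
w3: Trace: p0 -x-> p1 -y-> p0 -x-> p1  → end p1, accepted
w4: Trace: p0 -y-> p1 -x-> p2 -x-> p0  → end p0, rejected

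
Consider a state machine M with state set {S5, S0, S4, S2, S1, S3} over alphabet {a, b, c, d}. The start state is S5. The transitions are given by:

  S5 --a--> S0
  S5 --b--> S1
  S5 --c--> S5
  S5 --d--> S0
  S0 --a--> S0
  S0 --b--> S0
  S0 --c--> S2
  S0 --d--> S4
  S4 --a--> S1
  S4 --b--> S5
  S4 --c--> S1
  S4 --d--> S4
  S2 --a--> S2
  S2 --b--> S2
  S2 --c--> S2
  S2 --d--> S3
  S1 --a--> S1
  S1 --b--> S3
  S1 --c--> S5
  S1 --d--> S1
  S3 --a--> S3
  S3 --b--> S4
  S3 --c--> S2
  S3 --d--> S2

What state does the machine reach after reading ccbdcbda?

S1

S5 → S5 → S5 → S1 → S1 → S5 → S1 → S1 → S1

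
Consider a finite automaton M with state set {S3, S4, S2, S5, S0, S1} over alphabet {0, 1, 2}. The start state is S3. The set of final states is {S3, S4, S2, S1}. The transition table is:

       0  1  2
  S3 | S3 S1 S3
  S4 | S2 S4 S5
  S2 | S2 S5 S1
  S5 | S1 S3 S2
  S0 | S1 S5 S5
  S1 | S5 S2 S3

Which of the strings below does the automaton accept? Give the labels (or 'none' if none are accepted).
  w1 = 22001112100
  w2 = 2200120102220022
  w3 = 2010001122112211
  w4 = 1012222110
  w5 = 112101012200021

w2, w3, w4, w5

w1:
  start at S3
  read '2': S3 → S3
  read '2': S3 → S3
  read '0': S3 → S3
  read '0': S3 → S3
  read '1': S3 → S1
  read '1': S1 → S2
  read '1': S2 → S5
  read '2': S5 → S2
  read '1': S2 → S5
  read '0': S5 → S1
  read '0': S1 → S5
  end S5, rejected
w2:
  start at S3
  read '2': S3 → S3
  read '2': S3 → S3
  read '0': S3 → S3
  read '0': S3 → S3
  read '1': S3 → S1
  read '2': S1 → S3
  read '0': S3 → S3
  read '1': S3 → S1
  read '0': S1 → S5
  read '2': S5 → S2
  read '2': S2 → S1
  read '2': S1 → S3
  read '0': S3 → S3
  read '0': S3 → S3
  read '2': S3 → S3
  read '2': S3 → S3
  end S3, accepted
w3:
  start at S3
  read '2': S3 → S3
  read '0': S3 → S3
  read '1': S3 → S1
  read '0': S1 → S5
  read '0': S5 → S1
  read '0': S1 → S5
  read '1': S5 → S3
  read '1': S3 → S1
  read '2': S1 → S3
  read '2': S3 → S3
  read '1': S3 → S1
  read '1': S1 → S2
  read '2': S2 → S1
  read '2': S1 → S3
  read '1': S3 → S1
  read '1': S1 → S2
  end S2, accepted
w4:
  start at S3
  read '1': S3 → S1
  read '0': S1 → S5
  read '1': S5 → S3
  read '2': S3 → S3
  read '2': S3 → S3
  read '2': S3 → S3
  read '2': S3 → S3
  read '1': S3 → S1
  read '1': S1 → S2
  read '0': S2 → S2
  end S2, accepted
w5:
  start at S3
  read '1': S3 → S1
  read '1': S1 → S2
  read '2': S2 → S1
  read '1': S1 → S2
  read '0': S2 → S2
  read '1': S2 → S5
  read '0': S5 → S1
  read '1': S1 → S2
  read '2': S2 → S1
  read '2': S1 → S3
  read '0': S3 → S3
  read '0': S3 → S3
  read '0': S3 → S3
  read '2': S3 → S3
  read '1': S3 → S1
  end S1, accepted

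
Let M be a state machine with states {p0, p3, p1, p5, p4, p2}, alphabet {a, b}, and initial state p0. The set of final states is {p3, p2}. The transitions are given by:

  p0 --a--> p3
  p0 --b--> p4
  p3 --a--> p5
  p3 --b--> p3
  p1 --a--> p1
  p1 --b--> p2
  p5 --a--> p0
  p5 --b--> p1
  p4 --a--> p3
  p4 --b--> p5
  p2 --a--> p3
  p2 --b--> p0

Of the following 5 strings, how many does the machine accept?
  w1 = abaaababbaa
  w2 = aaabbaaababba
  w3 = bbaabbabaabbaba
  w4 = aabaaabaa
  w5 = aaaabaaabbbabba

2

w1: p0 → p3 → p3 → p5 → p0 → p3 → p3 → p5 → p1 → p2 → p3 → p5  → end p5, rejected
w2: p0 → p3 → p5 → p0 → p4 → p5 → p0 → p3 → p5 → p1 → p1 → p2 → p0 → p3  → end p3, accepted
w3: p0 → p4 → p5 → p0 → p3 → p3 → p3 → p5 → p1 → p1 → p1 → p2 → p0 → p3 → p3 → p5  → end p5, rejected
w4: p0 → p3 → p5 → p1 → p1 → p1 → p1 → p2 → p3 → p5  → end p5, rejected
w5: p0 → p3 → p5 → p0 → p3 → p3 → p5 → p0 → p3 → p3 → p3 → p3 → p5 → p1 → p2 → p3  → end p3, accepted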